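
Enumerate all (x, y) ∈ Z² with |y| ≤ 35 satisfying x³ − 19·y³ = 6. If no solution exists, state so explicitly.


The equation is x³ - 19y³ = 6. For fixed y, x³ = 19·y³ + 6, so a solution requires the RHS to be a perfect cube.
Strategy: iterate y from -35 to 35, compute RHS = 19·y³ + 6, and check whether it is a (positive or negative) perfect cube.
Check small values of y:
  y = 0: RHS = 6 is not a perfect cube.
  y = 1: RHS = 25 is not a perfect cube.
  y = -1: RHS = -13 is not a perfect cube.
  y = 2: RHS = 158 is not a perfect cube.
  y = -2: RHS = -146 is not a perfect cube.
  y = 3: RHS = 519 is not a perfect cube.
  y = -3: RHS = -507 is not a perfect cube.
Continuing the search up to |y| = 35 finds no solutions either.
No (x, y) in the scanned range satisfies the equation.

No integer solutions with |y| ≤ 35.


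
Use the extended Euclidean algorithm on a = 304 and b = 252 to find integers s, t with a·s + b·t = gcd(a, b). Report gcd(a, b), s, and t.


Euclidean algorithm on (304, 252) — divide until remainder is 0:
  304 = 1 · 252 + 52
  252 = 4 · 52 + 44
  52 = 1 · 44 + 8
  44 = 5 · 8 + 4
  8 = 2 · 4 + 0
gcd(304, 252) = 4.
Track Bezout coefficients alongside the remainders: start with r₀ = 304 = a·1 + b·0 (s = 1, t = 0) and r₁ = 252 = a·0 + b·1 (s = 0, t = 1); each new remainder r_{k+1} = r_{k-1} − q_k·r_k inherits s_{k+1} = s_{k-1} − q_k·s_k, t_{k+1} = t_{k-1} − q_k·t_k, so r_k = a·s_k + b·t_k at every step:
  q = 1: r = 52, s = 1 − 1·0 = 1, t = 0 − 1·1 = -1  (check: 304·1 + 252·(-1) = 52)
  q = 4: r = 44, s = 0 − 4·1 = -4, t = 1 − 4·(-1) = 5  (check: 304·(-4) + 252·5 = 44)
  q = 1: r = 8, s = 1 − 1·(-4) = 5, t = -1 − 1·5 = -6  (check: 304·5 + 252·(-6) = 8)
  q = 5: r = 4, s = -4 − 5·5 = -29, t = 5 − 5·(-6) = 35  (check: 304·(-29) + 252·35 = 4)
The row with r = 4 (the gcd) gives the Bezout coefficients s = -29, t = 35.
Result: 304 · (-29) + 252 · (35) = 4.

gcd(304, 252) = 4; s = -29, t = 35 (check: 304·(-29) + 252·35 = 4).


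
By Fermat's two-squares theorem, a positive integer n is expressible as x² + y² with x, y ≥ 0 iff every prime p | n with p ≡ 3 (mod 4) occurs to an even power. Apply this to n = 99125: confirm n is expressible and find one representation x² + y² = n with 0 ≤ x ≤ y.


Step 1: Factor n = 99125 = 5^3 · 13 · 61.
Step 2: Check the mod-4 condition on each prime factor: 5 ≡ 1 (mod 4), exponent 3; 13 ≡ 1 (mod 4), exponent 1; 61 ≡ 1 (mod 4), exponent 1.
All primes ≡ 3 (mod 4) appear to even exponent (or don't appear), so by the two-squares theorem n IS expressible as a sum of two squares.
Step 3: Build a representation. Group n = k² · m with k = 5 and m = 5 · 13 · 61 = 3965 (a product of primes ≡ 1 (mod 4)); a representation of m scales to one of n via (k·x)² + (k·y)² = k²(x² + y²). Each prime p ≡ 1 (mod 4) is itself a sum of two squares; find a² by testing p − a² for a perfect square:
  5: 5 − 1² = 4 = 2² ⇒ 5 = 1² + 2².
  13: 13 − 1² = 12, 13 − 2² = 9 = 3² ⇒ 13 = 2² + 3².
  61: 61 − 1² = 60, 61 − 2² = 57, 61 − 3² = 52, 61 − 4² = 45, 61 − 5² = 36 = 6² ⇒ 61 = 5² + 6².
  Combine using the Brahmagupta–Fibonacci identity (a² + b²)(c² + d²) = (ac − bd)² + (ad + bc)² = (ac + bd)² + (ad − bc)²:
  5 · 13 = 65: from (1² + 2²)(2² + 3²), take (1·2 − 2·3, 1·3 + 2·2) = (2 − 6, 3 + 4) = (-4, 7); dropping signs (only squares matter) gives (4, 7); check 4² + 7² = 16 + 49 = 65 ✓.
  65 · 61 = 3965: from (4² + 7²)(5² + 6²), take (4·5 − 7·6, 4·6 + 7·5) = (20 − 42, 24 + 35) = (-22, 59); dropping signs (only squares matter) gives (22, 59); check 22² + 59² = 484 + 3481 = 3965 ✓.
  Scale by k = 5: (5·22, 5·59) = (110, 295).
Step 4: Order so x ≤ y and verify: 110² + 295² = 12100 + 87025 = 99125 = n. ✓

n = 99125 = 110² + 295² (one valid representation with x ≤ y).


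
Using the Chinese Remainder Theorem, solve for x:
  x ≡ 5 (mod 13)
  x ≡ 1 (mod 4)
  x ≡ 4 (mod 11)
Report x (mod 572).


Moduli 13, 4, 11 are pairwise coprime; by CRT there is a unique solution modulo M = 13 · 4 · 11 = 572.
Solve pairwise, accumulating the modulus:
  Start with x ≡ 5 (mod 13).
  Combine with x ≡ 1 (mod 4): since gcd(13, 4) = 1, we get a unique residue mod 52.
    Write x = 5 + 13·t and substitute into x ≡ 1 (mod 4): 13·t ≡ 1 − 5 = -4 (mod 4).
    Reduce coefficients mod 4: 1·t ≡ 0 (mod 4).
    So t ≡ 0 (mod 4).
    Then x = 5 + 13·0 = 5, valid modulo lcm(13, 4) = 52: x ≡ 5 (mod 52).
  Combine with x ≡ 4 (mod 11): since gcd(52, 11) = 1, we get a unique residue mod 572.
    Write x = 5 + 52·t and substitute into x ≡ 4 (mod 11): 52·t ≡ 4 − 5 = -1 (mod 11).
    Reduce coefficients mod 11: 8·t ≡ 10 (mod 11).
    The inverse of 8 mod 11 is 7 (since 8·7 = 56 = 5·11 + 1), so t ≡ 7·10 = 70 ≡ 4 (mod 11).
    Then x = 5 + 52·4 = 213, valid modulo lcm(52, 11) = 572: x ≡ 213 (mod 572).
Verify: 213 mod 13 = 5 ✓, 213 mod 4 = 1 ✓, 213 mod 11 = 4 ✓.

x ≡ 213 (mod 572).


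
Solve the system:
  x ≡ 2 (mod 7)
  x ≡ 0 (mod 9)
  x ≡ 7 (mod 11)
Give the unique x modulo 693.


Moduli 7, 9, 11 are pairwise coprime; by CRT there is a unique solution modulo M = 7 · 9 · 11 = 693.
Solve pairwise, accumulating the modulus:
  Start with x ≡ 2 (mod 7).
  Combine with x ≡ 0 (mod 9): since gcd(7, 9) = 1, we get a unique residue mod 63.
    Write x = 2 + 7·t and substitute into x ≡ 0 (mod 9): 7·t ≡ 0 − 2 = -2 (mod 9).
    Reduce coefficients mod 9: 7·t ≡ 7 (mod 9).
    The inverse of 7 mod 9 is 4 (since 7·4 = 28 = 3·9 + 1), so t ≡ 4·7 = 28 ≡ 1 (mod 9).
    Then x = 2 + 7·1 = 9, valid modulo lcm(7, 9) = 63: x ≡ 9 (mod 63).
  Combine with x ≡ 7 (mod 11): since gcd(63, 11) = 1, we get a unique residue mod 693.
    Write x = 9 + 63·t and substitute into x ≡ 7 (mod 11): 63·t ≡ 7 − 9 = -2 (mod 11).
    Reduce coefficients mod 11: 8·t ≡ 9 (mod 11).
    The inverse of 8 mod 11 is 7 (since 8·7 = 56 = 5·11 + 1), so t ≡ 7·9 = 63 ≡ 8 (mod 11).
    Then x = 9 + 63·8 = 513, valid modulo lcm(63, 11) = 693: x ≡ 513 (mod 693).
Verify: 513 mod 7 = 2 ✓, 513 mod 9 = 0 ✓, 513 mod 11 = 7 ✓.

x ≡ 513 (mod 693).


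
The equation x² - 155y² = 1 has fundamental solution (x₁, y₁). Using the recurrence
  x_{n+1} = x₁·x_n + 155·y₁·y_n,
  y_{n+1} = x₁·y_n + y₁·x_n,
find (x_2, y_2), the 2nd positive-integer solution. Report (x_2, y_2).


Step 1: Find the fundamental solution (x₁, y₁) of x² - 155y² = 1.
  Expand √155 as a continued fraction. a₀ = ⌊√155⌋ = 12; iterate m_{k+1} = d_k·a_k − m_k, d_{k+1} = (155 − m_{k+1}²)/d_k, a_{k+1} = ⌊(a₀ + m_{k+1})/d_{k+1}⌋ (starting m₀ = 0, d₀ = 1), with convergents p_k = a_k·p_{k-1} + p_{k-2}, q_k = a_k·q_{k-1} + q_{k-2} (p₋₁ = 1, q₋₁ = 0):
  k = 0: a₀ = 12; p₀/q₀ = 12/1; p₀² − 155·q₀² = 144 − 155 = -11.
  k = 1: m = 12, d = 11, a = ⌊(12 + 12)/11⌋ = 2; p/q = (2·12 + 1)/(2·1 + 0) = 25/2; p² − 155·q² = 625 − 620 = 5.
  k = 2: m = 10, d = 5, a = ⌊(12 + 10)/5⌋ = 4; p/q = (4·25 + 12)/(4·2 + 1) = 112/9; p² − 155·q² = 12544 − 12555 = -11.
  k = 3: m = 10, d = 11, a = ⌊(12 + 10)/11⌋ = 2; p/q = (2·112 + 25)/(2·9 + 2) = 249/20; p² − 155·q² = 62001 − 62000 = 1.
  The first convergent with p² − 155·q² = 1 gives the fundamental solution (x₁, y₁) = (249, 20).
Step 2: Apply the recurrence (x_{n+1}, y_{n+1}) = (x₁x_n + 155y₁y_n, x₁y_n + y₁x_n) repeatedly.
  From (x_1, y_1) = (249, 20): x_2 = 249·249 + 155·20·20 = 124001; y_2 = 249·20 + 20·249 = 9960.
Step 3: Verify x_2² - 155·y_2² = 15376248001 - 15376248000 = 1 (should be 1). ✓

(x_1, y_1) = (249, 20); (x_2, y_2) = (124001, 9960).


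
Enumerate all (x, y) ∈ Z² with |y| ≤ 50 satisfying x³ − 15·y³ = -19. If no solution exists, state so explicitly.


The equation is x³ - 15y³ = -19. For fixed y, x³ = 15·y³ − 19, so a solution requires the RHS to be a perfect cube.
Strategy: iterate y from -50 to 50, compute RHS = 15·y³ − 19, and check whether it is a (positive or negative) perfect cube.
Check small values of y:
  y = 0: RHS = -19 is not a perfect cube.
  y = 1: RHS = -4 is not a perfect cube.
  y = -1: RHS = -34 is not a perfect cube.
  y = 2: RHS = 101 is not a perfect cube.
  y = -2: RHS = -139 is not a perfect cube.
  y = 3: RHS = 386 is not a perfect cube.
  y = -3: RHS = -424 is not a perfect cube.
Continuing the search up to |y| = 50 finds no solutions either.
No (x, y) in the scanned range satisfies the equation.

No integer solutions with |y| ≤ 50.


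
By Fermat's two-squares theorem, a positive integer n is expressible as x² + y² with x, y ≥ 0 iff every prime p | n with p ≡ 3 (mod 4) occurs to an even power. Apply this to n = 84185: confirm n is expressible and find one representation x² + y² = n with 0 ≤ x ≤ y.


Step 1: Factor n = 84185 = 5 · 113 · 149.
Step 2: Check the mod-4 condition on each prime factor: 5 ≡ 1 (mod 4), exponent 1; 113 ≡ 1 (mod 4), exponent 1; 149 ≡ 1 (mod 4), exponent 1.
All primes ≡ 3 (mod 4) appear to even exponent (or don't appear), so by the two-squares theorem n IS expressible as a sum of two squares.
Step 3: Build a representation. Here n = 5 · 113 · 149 is a product of primes ≡ 1 (mod 4). Each prime p ≡ 1 (mod 4) is itself a sum of two squares; find a² by testing p − a² for a perfect square:
  5: 5 − 1² = 4 = 2² ⇒ 5 = 1² + 2².
  113: 113 − 1² = 112, 113 − 2² = 109, 113 − 3² = 104, 113 − 4² = 97, 113 − 5² = 88, 113 − 6² = 77, 113 − 7² = 64 = 8² ⇒ 113 = 7² + 8².
  149: 149 − 1² = 148, 149 − 2² = 145, 149 − 3² = 140, 149 − 4² = 133, 149 − 5² = 124, 149 − 6² = 113, 149 − 7² = 100 = 10² ⇒ 149 = 7² + 10².
  Combine using the Brahmagupta–Fibonacci identity (a² + b²)(c² + d²) = (ac − bd)² + (ad + bc)² = (ac + bd)² + (ad − bc)²:
  5 · 113 = 565: from (1² + 2²)(7² + 8²), take (1·7 − 2·8, 1·8 + 2·7) = (7 − 16, 8 + 14) = (-9, 22); dropping signs (only squares matter) gives (9, 22); check 9² + 22² = 81 + 484 = 565 ✓.
  565 · 149 = 84185: from (9² + 22²)(7² + 10²), take (9·7 − 22·10, 9·10 + 22·7) = (63 − 220, 90 + 154) = (-157, 244); dropping signs (only squares matter) gives (157, 244); check 157² + 244² = 24649 + 59536 = 84185 ✓.
Step 4: Order so x ≤ y and verify: 157² + 244² = 24649 + 59536 = 84185 = n. ✓

n = 84185 = 157² + 244² (one valid representation with x ≤ y).


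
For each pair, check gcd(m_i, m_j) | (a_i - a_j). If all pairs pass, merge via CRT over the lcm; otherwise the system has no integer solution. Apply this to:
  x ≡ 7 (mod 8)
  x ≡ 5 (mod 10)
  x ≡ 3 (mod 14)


Moduli 8, 10, 14 are not pairwise coprime, so CRT works modulo lcm(m_i) when all pairwise compatibility conditions hold.
Pairwise compatibility: gcd(m_i, m_j) must divide a_i - a_j for every pair.
Merge one congruence at a time:
  Start: x ≡ 7 (mod 8).
  Combine with x ≡ 5 (mod 10): gcd(8, 10) = 2; 5 - 7 = -2, which IS divisible by 2, so compatible.
    Write x = 7 + 8·t and substitute into x ≡ 5 (mod 10): 8·t ≡ 5 − 7 = -2 (mod 10).
    Divide the congruence (and modulus) by g = 2: 4·t ≡ -1 (mod 5).
    Reduce coefficients mod 5: 4·t ≡ 4 (mod 5).
    The inverse of 4 mod 5 is 4 (since 4·4 = 16 = 3·5 + 1), so t ≡ 4·4 = 16 ≡ 1 (mod 5).
    Then x = 7 + 8·1 = 15, valid modulo lcm(8, 10) = 40: x ≡ 15 (mod 40).
  Combine with x ≡ 3 (mod 14): gcd(40, 14) = 2; 3 - 15 = -12, which IS divisible by 2, so compatible.
    Write x = 15 + 40·t and substitute into x ≡ 3 (mod 14): 40·t ≡ 3 − 15 = -12 (mod 14).
    Divide the congruence (and modulus) by g = 2: 20·t ≡ -6 (mod 7).
    Reduce coefficients mod 7: 6·t ≡ 1 (mod 7).
    The inverse of 6 mod 7 is 6 (since 6·6 = 36 = 5·7 + 1), so t ≡ 6·1 = 6 ≡ 6 (mod 7).
    Then x = 15 + 40·6 = 255, valid modulo lcm(40, 14) = 280: x ≡ 255 (mod 280).
Verify: 255 mod 8 = 7, 255 mod 10 = 5, 255 mod 14 = 3.

x ≡ 255 (mod 280).


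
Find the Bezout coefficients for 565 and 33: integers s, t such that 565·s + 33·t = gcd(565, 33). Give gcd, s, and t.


Euclidean algorithm on (565, 33) — divide until remainder is 0:
  565 = 17 · 33 + 4
  33 = 8 · 4 + 1
  4 = 4 · 1 + 0
gcd(565, 33) = 1.
Track Bezout coefficients alongside the remainders: start with r₀ = 565 = a·1 + b·0 (s = 1, t = 0) and r₁ = 33 = a·0 + b·1 (s = 0, t = 1); each new remainder r_{k+1} = r_{k-1} − q_k·r_k inherits s_{k+1} = s_{k-1} − q_k·s_k, t_{k+1} = t_{k-1} − q_k·t_k, so r_k = a·s_k + b·t_k at every step:
  q = 17: r = 4, s = 1 − 17·0 = 1, t = 0 − 17·1 = -17  (check: 565·1 + 33·(-17) = 4)
  q = 8: r = 1, s = 0 − 8·1 = -8, t = 1 − 8·(-17) = 137  (check: 565·(-8) + 33·137 = 1)
The row with r = 1 (the gcd) gives the Bezout coefficients s = -8, t = 137.
Result: 565 · (-8) + 33 · (137) = 1.

gcd(565, 33) = 1; s = -8, t = 137 (check: 565·(-8) + 33·137 = 1).


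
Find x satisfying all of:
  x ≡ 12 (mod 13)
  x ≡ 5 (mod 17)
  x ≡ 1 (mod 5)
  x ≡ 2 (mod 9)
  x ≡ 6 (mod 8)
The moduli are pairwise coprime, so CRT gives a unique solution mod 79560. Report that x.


Product of moduli M = 13 · 17 · 5 · 9 · 8 = 79560.
Merge one congruence at a time:
  Start: x ≡ 12 (mod 13).
  Combine with x ≡ 5 (mod 17); new modulus lcm = 221.
    Write x = 12 + 13·t and substitute into x ≡ 5 (mod 17): 13·t ≡ 5 − 12 = -7 (mod 17).
    Reduce coefficients mod 17: 13·t ≡ 10 (mod 17).
    The inverse of 13 mod 17 is 4 (since 13·4 = 52 = 3·17 + 1), so t ≡ 4·10 = 40 ≡ 6 (mod 17).
    Then x = 12 + 13·6 = 90, valid modulo lcm(13, 17) = 221: x ≡ 90 (mod 221).
  Combine with x ≡ 1 (mod 5); new modulus lcm = 1105.
    Write x = 90 + 221·t and substitute into x ≡ 1 (mod 5): 221·t ≡ 1 − 90 = -89 (mod 5).
    Reduce coefficients mod 5: 1·t ≡ 1 (mod 5).
    So t ≡ 1 (mod 5).
    Then x = 90 + 221·1 = 311, valid modulo lcm(221, 5) = 1105: x ≡ 311 (mod 1105).
  Combine with x ≡ 2 (mod 9); new modulus lcm = 9945.
    Write x = 311 + 1105·t and substitute into x ≡ 2 (mod 9): 1105·t ≡ 2 − 311 = -309 (mod 9).
    Reduce coefficients mod 9: 7·t ≡ 6 (mod 9).
    The inverse of 7 mod 9 is 4 (since 7·4 = 28 = 3·9 + 1), so t ≡ 4·6 = 24 ≡ 6 (mod 9).
    Then x = 311 + 1105·6 = 6941, valid modulo lcm(1105, 9) = 9945: x ≡ 6941 (mod 9945).
  Combine with x ≡ 6 (mod 8); new modulus lcm = 79560.
    Write x = 6941 + 9945·t and substitute into x ≡ 6 (mod 8): 9945·t ≡ 6 − 6941 = -6935 (mod 8).
    Reduce coefficients mod 8: 1·t ≡ 1 (mod 8).
    So t ≡ 1 (mod 8).
    Then x = 6941 + 9945·1 = 16886, valid modulo lcm(9945, 8) = 79560: x ≡ 16886 (mod 79560).
Verify against each original: 16886 mod 13 = 12, 16886 mod 17 = 5, 16886 mod 5 = 1, 16886 mod 9 = 2, 16886 mod 8 = 6.

x ≡ 16886 (mod 79560).


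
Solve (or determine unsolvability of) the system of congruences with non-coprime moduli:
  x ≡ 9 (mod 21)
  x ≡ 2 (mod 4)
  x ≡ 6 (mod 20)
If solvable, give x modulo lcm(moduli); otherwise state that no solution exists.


Moduli 21, 4, 20 are not pairwise coprime, so CRT works modulo lcm(m_i) when all pairwise compatibility conditions hold.
Pairwise compatibility: gcd(m_i, m_j) must divide a_i - a_j for every pair.
Merge one congruence at a time:
  Start: x ≡ 9 (mod 21).
  Combine with x ≡ 2 (mod 4): gcd(21, 4) = 1; 2 - 9 = -7, which IS divisible by 1, so compatible.
    Write x = 9 + 21·t and substitute into x ≡ 2 (mod 4): 21·t ≡ 2 − 9 = -7 (mod 4).
    Reduce coefficients mod 4: 1·t ≡ 1 (mod 4).
    So t ≡ 1 (mod 4).
    Then x = 9 + 21·1 = 30, valid modulo lcm(21, 4) = 84: x ≡ 30 (mod 84).
  Combine with x ≡ 6 (mod 20): gcd(84, 20) = 4; 6 - 30 = -24, which IS divisible by 4, so compatible.
    Write x = 30 + 84·t and substitute into x ≡ 6 (mod 20): 84·t ≡ 6 − 30 = -24 (mod 20).
    Divide the congruence (and modulus) by g = 4: 21·t ≡ -6 (mod 5).
    Reduce coefficients mod 5: 1·t ≡ 4 (mod 5).
    So t ≡ 4 (mod 5).
    Then x = 30 + 84·4 = 366, valid modulo lcm(84, 20) = 420: x ≡ 366 (mod 420).
Verify: 366 mod 21 = 9, 366 mod 4 = 2, 366 mod 20 = 6.

x ≡ 366 (mod 420).


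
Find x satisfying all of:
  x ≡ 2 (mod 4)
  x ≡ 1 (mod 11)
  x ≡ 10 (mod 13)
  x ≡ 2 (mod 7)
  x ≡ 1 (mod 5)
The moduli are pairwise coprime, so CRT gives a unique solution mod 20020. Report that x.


Product of moduli M = 4 · 11 · 13 · 7 · 5 = 20020.
Merge one congruence at a time:
  Start: x ≡ 2 (mod 4).
  Combine with x ≡ 1 (mod 11); new modulus lcm = 44.
    Write x = 2 + 4·t and substitute into x ≡ 1 (mod 11): 4·t ≡ 1 − 2 = -1 (mod 11).
    Reduce coefficients mod 11: 4·t ≡ 10 (mod 11).
    The inverse of 4 mod 11 is 3 (since 4·3 = 12 = 1·11 + 1), so t ≡ 3·10 = 30 ≡ 8 (mod 11).
    Then x = 2 + 4·8 = 34, valid modulo lcm(4, 11) = 44: x ≡ 34 (mod 44).
  Combine with x ≡ 10 (mod 13); new modulus lcm = 572.
    Write x = 34 + 44·t and substitute into x ≡ 10 (mod 13): 44·t ≡ 10 − 34 = -24 (mod 13).
    Reduce coefficients mod 13: 5·t ≡ 2 (mod 13).
    The inverse of 5 mod 13 is 8 (since 5·8 = 40 = 3·13 + 1), so t ≡ 8·2 = 16 ≡ 3 (mod 13).
    Then x = 34 + 44·3 = 166, valid modulo lcm(44, 13) = 572: x ≡ 166 (mod 572).
  Combine with x ≡ 2 (mod 7); new modulus lcm = 4004.
    Write x = 166 + 572·t and substitute into x ≡ 2 (mod 7): 572·t ≡ 2 − 166 = -164 (mod 7).
    Reduce coefficients mod 7: 5·t ≡ 4 (mod 7).
    The inverse of 5 mod 7 is 3 (since 5·3 = 15 = 2·7 + 1), so t ≡ 3·4 = 12 ≡ 5 (mod 7).
    Then x = 166 + 572·5 = 3026, valid modulo lcm(572, 7) = 4004: x ≡ 3026 (mod 4004).
  Combine with x ≡ 1 (mod 5); new modulus lcm = 20020.
    Write x = 3026 + 4004·t and substitute into x ≡ 1 (mod 5): 4004·t ≡ 1 − 3026 = -3025 (mod 5).
    Reduce coefficients mod 5: 4·t ≡ 0 (mod 5).
    The inverse of 4 mod 5 is 4 (since 4·4 = 16 = 3·5 + 1), so t ≡ 4·0 = 0 ≡ 0 (mod 5).
    Then x = 3026 + 4004·0 = 3026, valid modulo lcm(4004, 5) = 20020: x ≡ 3026 (mod 20020).
Verify against each original: 3026 mod 4 = 2, 3026 mod 11 = 1, 3026 mod 13 = 10, 3026 mod 7 = 2, 3026 mod 5 = 1.

x ≡ 3026 (mod 20020).


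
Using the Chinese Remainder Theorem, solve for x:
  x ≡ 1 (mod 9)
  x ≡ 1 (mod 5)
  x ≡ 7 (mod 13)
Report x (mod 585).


Moduli 9, 5, 13 are pairwise coprime; by CRT there is a unique solution modulo M = 9 · 5 · 13 = 585.
Solve pairwise, accumulating the modulus:
  Start with x ≡ 1 (mod 9).
  Combine with x ≡ 1 (mod 5): since gcd(9, 5) = 1, we get a unique residue mod 45.
    Write x = 1 + 9·t and substitute into x ≡ 1 (mod 5): 9·t ≡ 1 − 1 = 0 (mod 5).
    Reduce coefficients mod 5: 4·t ≡ 0 (mod 5).
    The inverse of 4 mod 5 is 4 (since 4·4 = 16 = 3·5 + 1), so t ≡ 4·0 = 0 ≡ 0 (mod 5).
    Then x = 1 + 9·0 = 1, valid modulo lcm(9, 5) = 45: x ≡ 1 (mod 45).
  Combine with x ≡ 7 (mod 13): since gcd(45, 13) = 1, we get a unique residue mod 585.
    Write x = 1 + 45·t and substitute into x ≡ 7 (mod 13): 45·t ≡ 7 − 1 = 6 (mod 13).
    Reduce coefficients mod 13: 6·t ≡ 6 (mod 13).
    The inverse of 6 mod 13 is 11 (since 6·11 = 66 = 5·13 + 1), so t ≡ 11·6 = 66 ≡ 1 (mod 13).
    Then x = 1 + 45·1 = 46, valid modulo lcm(45, 13) = 585: x ≡ 46 (mod 585).
Verify: 46 mod 9 = 1 ✓, 46 mod 5 = 1 ✓, 46 mod 13 = 7 ✓.

x ≡ 46 (mod 585).


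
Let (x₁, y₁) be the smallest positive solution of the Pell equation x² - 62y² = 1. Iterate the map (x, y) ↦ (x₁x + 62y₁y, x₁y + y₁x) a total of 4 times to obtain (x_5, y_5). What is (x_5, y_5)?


Step 1: Find the fundamental solution (x₁, y₁) of x² - 62y² = 1.
  Expand √62 as a continued fraction. a₀ = ⌊√62⌋ = 7; iterate m_{k+1} = d_k·a_k − m_k, d_{k+1} = (62 − m_{k+1}²)/d_k, a_{k+1} = ⌊(a₀ + m_{k+1})/d_{k+1}⌋ (starting m₀ = 0, d₀ = 1), with convergents p_k = a_k·p_{k-1} + p_{k-2}, q_k = a_k·q_{k-1} + q_{k-2} (p₋₁ = 1, q₋₁ = 0):
  k = 0: a₀ = 7; p₀/q₀ = 7/1; p₀² − 62·q₀² = 49 − 62 = -13.
  k = 1: m = 7, d = 13, a = ⌊(7 + 7)/13⌋ = 1; p/q = (1·7 + 1)/(1·1 + 0) = 8/1; p² − 62·q² = 64 − 62 = 2.
  k = 2: m = 6, d = 2, a = ⌊(7 + 6)/2⌋ = 6; p/q = (6·8 + 7)/(6·1 + 1) = 55/7; p² − 62·q² = 3025 − 3038 = -13.
  k = 3: m = 6, d = 13, a = ⌊(7 + 6)/13⌋ = 1; p/q = (1·55 + 8)/(1·7 + 1) = 63/8; p² − 62·q² = 3969 − 3968 = 1.
  The first convergent with p² − 62·q² = 1 gives the fundamental solution (x₁, y₁) = (63, 8).
Step 2: Apply the recurrence (x_{n+1}, y_{n+1}) = (x₁x_n + 62y₁y_n, x₁y_n + y₁x_n) repeatedly.
  From (x_1, y_1) = (63, 8): x_2 = 63·63 + 62·8·8 = 7937; y_2 = 63·8 + 8·63 = 1008.
  From (x_2, y_2) = (7937, 1008): x_3 = 63·7937 + 62·8·1008 = 999999; y_3 = 63·1008 + 8·7937 = 127000.
  From (x_3, y_3) = (999999, 127000): x_4 = 63·999999 + 62·8·127000 = 125991937; y_4 = 63·127000 + 8·999999 = 16000992.
  From (x_4, y_4) = (125991937, 16000992): x_5 = 63·125991937 + 62·8·16000992 = 15873984063; y_5 = 63·16000992 + 8·125991937 = 2015997992.
Step 3: Verify x_5² - 62·y_5² = 251983370032377987969 - 251983370032377987968 = 1 (should be 1). ✓

(x_1, y_1) = (63, 8); (x_5, y_5) = (15873984063, 2015997992).


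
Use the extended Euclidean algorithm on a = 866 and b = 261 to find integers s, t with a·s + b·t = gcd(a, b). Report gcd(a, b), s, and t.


Euclidean algorithm on (866, 261) — divide until remainder is 0:
  866 = 3 · 261 + 83
  261 = 3 · 83 + 12
  83 = 6 · 12 + 11
  12 = 1 · 11 + 1
  11 = 11 · 1 + 0
gcd(866, 261) = 1.
Track Bezout coefficients alongside the remainders: start with r₀ = 866 = a·1 + b·0 (s = 1, t = 0) and r₁ = 261 = a·0 + b·1 (s = 0, t = 1); each new remainder r_{k+1} = r_{k-1} − q_k·r_k inherits s_{k+1} = s_{k-1} − q_k·s_k, t_{k+1} = t_{k-1} − q_k·t_k, so r_k = a·s_k + b·t_k at every step:
  q = 3: r = 83, s = 1 − 3·0 = 1, t = 0 − 3·1 = -3  (check: 866·1 + 261·(-3) = 83)
  q = 3: r = 12, s = 0 − 3·1 = -3, t = 1 − 3·(-3) = 10  (check: 866·(-3) + 261·10 = 12)
  q = 6: r = 11, s = 1 − 6·(-3) = 19, t = -3 − 6·10 = -63  (check: 866·19 + 261·(-63) = 11)
  q = 1: r = 1, s = -3 − 1·19 = -22, t = 10 − 1·(-63) = 73  (check: 866·(-22) + 261·73 = 1)
The row with r = 1 (the gcd) gives the Bezout coefficients s = -22, t = 73.
Result: 866 · (-22) + 261 · (73) = 1.

gcd(866, 261) = 1; s = -22, t = 73 (check: 866·(-22) + 261·73 = 1).


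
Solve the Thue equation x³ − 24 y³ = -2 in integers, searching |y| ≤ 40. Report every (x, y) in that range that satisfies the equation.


The equation is x³ - 24y³ = -2. For fixed y, x³ = 24·y³ − 2, so a solution requires the RHS to be a perfect cube.
Strategy: iterate y from -40 to 40, compute RHS = 24·y³ − 2, and check whether it is a (positive or negative) perfect cube.
Check small values of y:
  y = 0: RHS = -2 is not a perfect cube.
  y = 1: RHS = 22 is not a perfect cube.
  y = -1: RHS = -26 is not a perfect cube.
  y = 2: RHS = 190 is not a perfect cube.
  y = -2: RHS = -194 is not a perfect cube.
  y = 3: RHS = 646 is not a perfect cube.
  y = -3: RHS = -650 is not a perfect cube.
Continuing the search up to |y| = 40 finds no solutions either.
No (x, y) in the scanned range satisfies the equation.

No integer solutions with |y| ≤ 40.


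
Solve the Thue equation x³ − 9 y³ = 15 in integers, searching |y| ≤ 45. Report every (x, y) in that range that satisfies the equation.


The equation is x³ - 9y³ = 15. For fixed y, x³ = 9·y³ + 15, so a solution requires the RHS to be a perfect cube.
Strategy: iterate y from -45 to 45, compute RHS = 9·y³ + 15, and check whether it is a (positive or negative) perfect cube.
Check small values of y:
  y = 0: RHS = 15 is not a perfect cube.
  y = 1: RHS = 24 is not a perfect cube.
  y = -1: RHS = 6 is not a perfect cube.
  y = 2: RHS = 87 is not a perfect cube.
  y = -2: RHS = -57 is not a perfect cube.
  y = 3: RHS = 258 is not a perfect cube.
  y = -3: RHS = -228 is not a perfect cube.
Continuing the search up to |y| = 45 finds no solutions either.
No (x, y) in the scanned range satisfies the equation.

No integer solutions with |y| ≤ 45.


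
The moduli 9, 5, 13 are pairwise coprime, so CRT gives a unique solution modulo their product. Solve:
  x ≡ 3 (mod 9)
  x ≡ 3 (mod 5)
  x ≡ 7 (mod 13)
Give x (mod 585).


Moduli 9, 5, 13 are pairwise coprime; by CRT there is a unique solution modulo M = 9 · 5 · 13 = 585.
Solve pairwise, accumulating the modulus:
  Start with x ≡ 3 (mod 9).
  Combine with x ≡ 3 (mod 5): since gcd(9, 5) = 1, we get a unique residue mod 45.
    Write x = 3 + 9·t and substitute into x ≡ 3 (mod 5): 9·t ≡ 3 − 3 = 0 (mod 5).
    Reduce coefficients mod 5: 4·t ≡ 0 (mod 5).
    The inverse of 4 mod 5 is 4 (since 4·4 = 16 = 3·5 + 1), so t ≡ 4·0 = 0 ≡ 0 (mod 5).
    Then x = 3 + 9·0 = 3, valid modulo lcm(9, 5) = 45: x ≡ 3 (mod 45).
  Combine with x ≡ 7 (mod 13): since gcd(45, 13) = 1, we get a unique residue mod 585.
    Write x = 3 + 45·t and substitute into x ≡ 7 (mod 13): 45·t ≡ 7 − 3 = 4 (mod 13).
    Reduce coefficients mod 13: 6·t ≡ 4 (mod 13).
    The inverse of 6 mod 13 is 11 (since 6·11 = 66 = 5·13 + 1), so t ≡ 11·4 = 44 ≡ 5 (mod 13).
    Then x = 3 + 45·5 = 228, valid modulo lcm(45, 13) = 585: x ≡ 228 (mod 585).
Verify: 228 mod 9 = 3 ✓, 228 mod 5 = 3 ✓, 228 mod 13 = 7 ✓.

x ≡ 228 (mod 585).


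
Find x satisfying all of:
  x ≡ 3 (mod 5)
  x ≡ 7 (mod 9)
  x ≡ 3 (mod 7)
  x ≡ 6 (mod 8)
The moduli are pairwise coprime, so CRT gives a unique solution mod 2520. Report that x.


Product of moduli M = 5 · 9 · 7 · 8 = 2520.
Merge one congruence at a time:
  Start: x ≡ 3 (mod 5).
  Combine with x ≡ 7 (mod 9); new modulus lcm = 45.
    Write x = 3 + 5·t and substitute into x ≡ 7 (mod 9): 5·t ≡ 7 − 3 = 4 (mod 9).
    The inverse of 5 mod 9 is 2 (since 5·2 = 10 = 1·9 + 1), so t ≡ 2·4 = 8 ≡ 8 (mod 9).
    Then x = 3 + 5·8 = 43, valid modulo lcm(5, 9) = 45: x ≡ 43 (mod 45).
  Combine with x ≡ 3 (mod 7); new modulus lcm = 315.
    Write x = 43 + 45·t and substitute into x ≡ 3 (mod 7): 45·t ≡ 3 − 43 = -40 (mod 7).
    Reduce coefficients mod 7: 3·t ≡ 2 (mod 7).
    The inverse of 3 mod 7 is 5 (since 3·5 = 15 = 2·7 + 1), so t ≡ 5·2 = 10 ≡ 3 (mod 7).
    Then x = 43 + 45·3 = 178, valid modulo lcm(45, 7) = 315: x ≡ 178 (mod 315).
  Combine with x ≡ 6 (mod 8); new modulus lcm = 2520.
    Write x = 178 + 315·t and substitute into x ≡ 6 (mod 8): 315·t ≡ 6 − 178 = -172 (mod 8).
    Reduce coefficients mod 8: 3·t ≡ 4 (mod 8).
    The inverse of 3 mod 8 is 3 (since 3·3 = 9 = 1·8 + 1), so t ≡ 3·4 = 12 ≡ 4 (mod 8).
    Then x = 178 + 315·4 = 1438, valid modulo lcm(315, 8) = 2520: x ≡ 1438 (mod 2520).
Verify against each original: 1438 mod 5 = 3, 1438 mod 9 = 7, 1438 mod 7 = 3, 1438 mod 8 = 6.

x ≡ 1438 (mod 2520).


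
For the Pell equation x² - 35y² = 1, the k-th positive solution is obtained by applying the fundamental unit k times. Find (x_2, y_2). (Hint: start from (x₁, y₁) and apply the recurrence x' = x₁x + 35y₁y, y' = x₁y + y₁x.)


Step 1: Find the fundamental solution (x₁, y₁) of x² - 35y² = 1.
  Expand √35 as a continued fraction. a₀ = ⌊√35⌋ = 5; iterate m_{k+1} = d_k·a_k − m_k, d_{k+1} = (35 − m_{k+1}²)/d_k, a_{k+1} = ⌊(a₀ + m_{k+1})/d_{k+1}⌋ (starting m₀ = 0, d₀ = 1), with convergents p_k = a_k·p_{k-1} + p_{k-2}, q_k = a_k·q_{k-1} + q_{k-2} (p₋₁ = 1, q₋₁ = 0):
  k = 0: a₀ = 5; p₀/q₀ = 5/1; p₀² − 35·q₀² = 25 − 35 = -10.
  k = 1: m = 5, d = 10, a = ⌊(5 + 5)/10⌋ = 1; p/q = (1·5 + 1)/(1·1 + 0) = 6/1; p² − 35·q² = 36 − 35 = 1.
  The first convergent with p² − 35·q² = 1 gives the fundamental solution (x₁, y₁) = (6, 1).
Step 2: Apply the recurrence (x_{n+1}, y_{n+1}) = (x₁x_n + 35y₁y_n, x₁y_n + y₁x_n) repeatedly.
  From (x_1, y_1) = (6, 1): x_2 = 6·6 + 35·1·1 = 71; y_2 = 6·1 + 1·6 = 12.
Step 3: Verify x_2² - 35·y_2² = 5041 - 5040 = 1 (should be 1). ✓

(x_1, y_1) = (6, 1); (x_2, y_2) = (71, 12).


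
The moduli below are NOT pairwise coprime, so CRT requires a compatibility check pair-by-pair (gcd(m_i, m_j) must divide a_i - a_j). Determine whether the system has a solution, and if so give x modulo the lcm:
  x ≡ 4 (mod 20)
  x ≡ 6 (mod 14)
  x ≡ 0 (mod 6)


Moduli 20, 14, 6 are not pairwise coprime, so CRT works modulo lcm(m_i) when all pairwise compatibility conditions hold.
Pairwise compatibility: gcd(m_i, m_j) must divide a_i - a_j for every pair.
Merge one congruence at a time:
  Start: x ≡ 4 (mod 20).
  Combine with x ≡ 6 (mod 14): gcd(20, 14) = 2; 6 - 4 = 2, which IS divisible by 2, so compatible.
    Write x = 4 + 20·t and substitute into x ≡ 6 (mod 14): 20·t ≡ 6 − 4 = 2 (mod 14).
    Divide the congruence (and modulus) by g = 2: 10·t ≡ 1 (mod 7).
    Reduce coefficients mod 7: 3·t ≡ 1 (mod 7).
    The inverse of 3 mod 7 is 5 (since 3·5 = 15 = 2·7 + 1), so t ≡ 5·1 = 5 ≡ 5 (mod 7).
    Then x = 4 + 20·5 = 104, valid modulo lcm(20, 14) = 140: x ≡ 104 (mod 140).
  Combine with x ≡ 0 (mod 6): gcd(140, 6) = 2; 0 - 104 = -104, which IS divisible by 2, so compatible.
    Write x = 104 + 140·t and substitute into x ≡ 0 (mod 6): 140·t ≡ 0 − 104 = -104 (mod 6).
    Divide the congruence (and modulus) by g = 2: 70·t ≡ -52 (mod 3).
    Reduce coefficients mod 3: 1·t ≡ 2 (mod 3).
    So t ≡ 2 (mod 3).
    Then x = 104 + 140·2 = 384, valid modulo lcm(140, 6) = 420: x ≡ 384 (mod 420).
Verify: 384 mod 20 = 4, 384 mod 14 = 6, 384 mod 6 = 0.

x ≡ 384 (mod 420).


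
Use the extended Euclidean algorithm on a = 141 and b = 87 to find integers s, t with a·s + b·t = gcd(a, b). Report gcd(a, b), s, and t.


Euclidean algorithm on (141, 87) — divide until remainder is 0:
  141 = 1 · 87 + 54
  87 = 1 · 54 + 33
  54 = 1 · 33 + 21
  33 = 1 · 21 + 12
  21 = 1 · 12 + 9
  12 = 1 · 9 + 3
  9 = 3 · 3 + 0
gcd(141, 87) = 3.
Track Bezout coefficients alongside the remainders: start with r₀ = 141 = a·1 + b·0 (s = 1, t = 0) and r₁ = 87 = a·0 + b·1 (s = 0, t = 1); each new remainder r_{k+1} = r_{k-1} − q_k·r_k inherits s_{k+1} = s_{k-1} − q_k·s_k, t_{k+1} = t_{k-1} − q_k·t_k, so r_k = a·s_k + b·t_k at every step:
  q = 1: r = 54, s = 1 − 1·0 = 1, t = 0 − 1·1 = -1  (check: 141·1 + 87·(-1) = 54)
  q = 1: r = 33, s = 0 − 1·1 = -1, t = 1 − 1·(-1) = 2  (check: 141·(-1) + 87·2 = 33)
  q = 1: r = 21, s = 1 − 1·(-1) = 2, t = -1 − 1·2 = -3  (check: 141·2 + 87·(-3) = 21)
  q = 1: r = 12, s = -1 − 1·2 = -3, t = 2 − 1·(-3) = 5  (check: 141·(-3) + 87·5 = 12)
  q = 1: r = 9, s = 2 − 1·(-3) = 5, t = -3 − 1·5 = -8  (check: 141·5 + 87·(-8) = 9)
  q = 1: r = 3, s = -3 − 1·5 = -8, t = 5 − 1·(-8) = 13  (check: 141·(-8) + 87·13 = 3)
The row with r = 3 (the gcd) gives the Bezout coefficients s = -8, t = 13.
Result: 141 · (-8) + 87 · (13) = 3.

gcd(141, 87) = 3; s = -8, t = 13 (check: 141·(-8) + 87·13 = 3).


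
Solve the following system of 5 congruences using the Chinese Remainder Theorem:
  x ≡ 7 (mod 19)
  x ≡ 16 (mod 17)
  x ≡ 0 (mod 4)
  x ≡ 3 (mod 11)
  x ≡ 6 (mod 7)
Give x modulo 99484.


Product of moduli M = 19 · 17 · 4 · 11 · 7 = 99484.
Merge one congruence at a time:
  Start: x ≡ 7 (mod 19).
  Combine with x ≡ 16 (mod 17); new modulus lcm = 323.
    Write x = 7 + 19·t and substitute into x ≡ 16 (mod 17): 19·t ≡ 16 − 7 = 9 (mod 17).
    Reduce coefficients mod 17: 2·t ≡ 9 (mod 17).
    The inverse of 2 mod 17 is 9 (since 2·9 = 18 = 1·17 + 1), so t ≡ 9·9 = 81 ≡ 13 (mod 17).
    Then x = 7 + 19·13 = 254, valid modulo lcm(19, 17) = 323: x ≡ 254 (mod 323).
  Combine with x ≡ 0 (mod 4); new modulus lcm = 1292.
    Write x = 254 + 323·t and substitute into x ≡ 0 (mod 4): 323·t ≡ 0 − 254 = -254 (mod 4).
    Reduce coefficients mod 4: 3·t ≡ 2 (mod 4).
    The inverse of 3 mod 4 is 3 (since 3·3 = 9 = 2·4 + 1), so t ≡ 3·2 = 6 ≡ 2 (mod 4).
    Then x = 254 + 323·2 = 900, valid modulo lcm(323, 4) = 1292: x ≡ 900 (mod 1292).
  Combine with x ≡ 3 (mod 11); new modulus lcm = 14212.
    Write x = 900 + 1292·t and substitute into x ≡ 3 (mod 11): 1292·t ≡ 3 − 900 = -897 (mod 11).
    Reduce coefficients mod 11: 5·t ≡ 5 (mod 11).
    The inverse of 5 mod 11 is 9 (since 5·9 = 45 = 4·11 + 1), so t ≡ 9·5 = 45 ≡ 1 (mod 11).
    Then x = 900 + 1292·1 = 2192, valid modulo lcm(1292, 11) = 14212: x ≡ 2192 (mod 14212).
  Combine with x ≡ 6 (mod 7); new modulus lcm = 99484.
    Write x = 2192 + 14212·t and substitute into x ≡ 6 (mod 7): 14212·t ≡ 6 − 2192 = -2186 (mod 7).
    Reduce coefficients mod 7: 2·t ≡ 5 (mod 7).
    The inverse of 2 mod 7 is 4 (since 2·4 = 8 = 1·7 + 1), so t ≡ 4·5 = 20 ≡ 6 (mod 7).
    Then x = 2192 + 14212·6 = 87464, valid modulo lcm(14212, 7) = 99484: x ≡ 87464 (mod 99484).
Verify against each original: 87464 mod 19 = 7, 87464 mod 17 = 16, 87464 mod 4 = 0, 87464 mod 11 = 3, 87464 mod 7 = 6.

x ≡ 87464 (mod 99484).


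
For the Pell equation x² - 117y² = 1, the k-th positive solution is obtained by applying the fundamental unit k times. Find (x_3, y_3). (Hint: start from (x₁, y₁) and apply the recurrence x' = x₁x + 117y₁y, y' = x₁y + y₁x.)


Step 1: Find the fundamental solution (x₁, y₁) of x² - 117y² = 1.
  Expand √117 as a continued fraction. a₀ = ⌊√117⌋ = 10; iterate m_{k+1} = d_k·a_k − m_k, d_{k+1} = (117 − m_{k+1}²)/d_k, a_{k+1} = ⌊(a₀ + m_{k+1})/d_{k+1}⌋ (starting m₀ = 0, d₀ = 1), with convergents p_k = a_k·p_{k-1} + p_{k-2}, q_k = a_k·q_{k-1} + q_{k-2} (p₋₁ = 1, q₋₁ = 0):
  k = 0: a₀ = 10; p₀/q₀ = 10/1; p₀² − 117·q₀² = 100 − 117 = -17.
  k = 1: m = 10, d = 17, a = ⌊(10 + 10)/17⌋ = 1; p/q = (1·10 + 1)/(1·1 + 0) = 11/1; p² − 117·q² = 121 − 117 = 4.
  k = 2: m = 7, d = 4, a = ⌊(10 + 7)/4⌋ = 4; p/q = (4·11 + 10)/(4·1 + 1) = 54/5; p² − 117·q² = 2916 − 2925 = -9.
  k = 3: m = 9, d = 9, a = ⌊(10 + 9)/9⌋ = 2; p/q = (2·54 + 11)/(2·5 + 1) = 119/11; p² − 117·q² = 14161 − 14157 = 4.
  k = 4: m = 9, d = 4, a = ⌊(10 + 9)/4⌋ = 4; p/q = (4·119 + 54)/(4·11 + 5) = 530/49; p² − 117·q² = 280900 − 280917 = -17.
  k = 5: m = 7, d = 17, a = ⌊(10 + 7)/17⌋ = 1; p/q = (1·530 + 119)/(1·49 + 11) = 649/60; p² − 117·q² = 421201 − 421200 = 1.
  The first convergent with p² − 117·q² = 1 gives the fundamental solution (x₁, y₁) = (649, 60).
Step 2: Apply the recurrence (x_{n+1}, y_{n+1}) = (x₁x_n + 117y₁y_n, x₁y_n + y₁x_n) repeatedly.
  From (x_1, y_1) = (649, 60): x_2 = 649·649 + 117·60·60 = 842401; y_2 = 649·60 + 60·649 = 77880.
  From (x_2, y_2) = (842401, 77880): x_3 = 649·842401 + 117·60·77880 = 1093435849; y_3 = 649·77880 + 60·842401 = 101088180.
Step 3: Verify x_3² - 117·y_3² = 1195601955878350801 - 1195601955878350800 = 1 (should be 1). ✓

(x_1, y_1) = (649, 60); (x_3, y_3) = (1093435849, 101088180).


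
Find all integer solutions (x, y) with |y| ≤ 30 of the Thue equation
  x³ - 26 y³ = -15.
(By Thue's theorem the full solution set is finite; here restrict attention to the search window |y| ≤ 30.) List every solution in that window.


The equation is x³ - 26y³ = -15. For fixed y, x³ = 26·y³ − 15, so a solution requires the RHS to be a perfect cube.
Strategy: iterate y from -30 to 30, compute RHS = 26·y³ − 15, and check whether it is a (positive or negative) perfect cube.
Check small values of y:
  y = 0: RHS = -15 is not a perfect cube.
  y = 1: RHS = 11 is not a perfect cube.
  y = -1: RHS = -41 is not a perfect cube.
  y = 2: RHS = 193 is not a perfect cube.
  y = -2: RHS = -223 is not a perfect cube.
  y = 3: RHS = 687 is not a perfect cube.
  y = -3: RHS = -717 is not a perfect cube.
Continuing the search up to |y| = 30 finds no solutions either.
No (x, y) in the scanned range satisfies the equation.

No integer solutions with |y| ≤ 30.


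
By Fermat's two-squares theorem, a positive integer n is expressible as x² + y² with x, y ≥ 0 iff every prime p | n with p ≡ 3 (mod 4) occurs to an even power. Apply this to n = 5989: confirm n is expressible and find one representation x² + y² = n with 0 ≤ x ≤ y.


Step 1: Factor n = 5989 = 53 · 113.
Step 2: Check the mod-4 condition on each prime factor: 53 ≡ 1 (mod 4), exponent 1; 113 ≡ 1 (mod 4), exponent 1.
All primes ≡ 3 (mod 4) appear to even exponent (or don't appear), so by the two-squares theorem n IS expressible as a sum of two squares.
Step 3: Build a representation. Here n = 53 · 113 is a product of primes ≡ 1 (mod 4). Each prime p ≡ 1 (mod 4) is itself a sum of two squares; find a² by testing p − a² for a perfect square:
  53: 53 − 1² = 52, 53 − 2² = 49 = 7² ⇒ 53 = 2² + 7².
  113: 113 − 1² = 112, 113 − 2² = 109, 113 − 3² = 104, 113 − 4² = 97, 113 − 5² = 88, 113 − 6² = 77, 113 − 7² = 64 = 8² ⇒ 113 = 7² + 8².
  Combine using the Brahmagupta–Fibonacci identity (a² + b²)(c² + d²) = (ac − bd)² + (ad + bc)² = (ac + bd)² + (ad − bc)²:
  53 · 113 = 5989: from (2² + 7²)(7² + 8²), take (2·7 − 7·8, 2·8 + 7·7) = (14 − 56, 16 + 49) = (-42, 65); dropping signs (only squares matter) gives (42, 65); check 42² + 65² = 1764 + 4225 = 5989 ✓.
Step 4: Order so x ≤ y and verify: 42² + 65² = 1764 + 4225 = 5989 = n. ✓

n = 5989 = 42² + 65² (one valid representation with x ≤ y).


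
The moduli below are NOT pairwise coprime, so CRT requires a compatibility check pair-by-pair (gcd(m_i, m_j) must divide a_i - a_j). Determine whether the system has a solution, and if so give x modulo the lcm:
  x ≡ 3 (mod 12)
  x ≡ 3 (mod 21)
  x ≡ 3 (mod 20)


Moduli 12, 21, 20 are not pairwise coprime, so CRT works modulo lcm(m_i) when all pairwise compatibility conditions hold.
Pairwise compatibility: gcd(m_i, m_j) must divide a_i - a_j for every pair.
Merge one congruence at a time:
  Start: x ≡ 3 (mod 12).
  Combine with x ≡ 3 (mod 21): gcd(12, 21) = 3; 3 - 3 = 0, which IS divisible by 3, so compatible.
    Write x = 3 + 12·t and substitute into x ≡ 3 (mod 21): 12·t ≡ 3 − 3 = 0 (mod 21).
    Divide the congruence (and modulus) by g = 3: 4·t ≡ 0 (mod 7).
    The inverse of 4 mod 7 is 2 (since 4·2 = 8 = 1·7 + 1), so t ≡ 2·0 = 0 ≡ 0 (mod 7).
    Then x = 3 + 12·0 = 3, valid modulo lcm(12, 21) = 84: x ≡ 3 (mod 84).
  Combine with x ≡ 3 (mod 20): gcd(84, 20) = 4; 3 - 3 = 0, which IS divisible by 4, so compatible.
    Write x = 3 + 84·t and substitute into x ≡ 3 (mod 20): 84·t ≡ 3 − 3 = 0 (mod 20).
    Divide the congruence (and modulus) by g = 4: 21·t ≡ 0 (mod 5).
    Reduce coefficients mod 5: 1·t ≡ 0 (mod 5).
    So t ≡ 0 (mod 5).
    Then x = 3 + 84·0 = 3, valid modulo lcm(84, 20) = 420: x ≡ 3 (mod 420).
Verify: 3 mod 12 = 3, 3 mod 21 = 3, 3 mod 20 = 3.

x ≡ 3 (mod 420).


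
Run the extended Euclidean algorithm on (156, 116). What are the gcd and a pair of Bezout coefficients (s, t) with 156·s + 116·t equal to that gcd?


Euclidean algorithm on (156, 116) — divide until remainder is 0:
  156 = 1 · 116 + 40
  116 = 2 · 40 + 36
  40 = 1 · 36 + 4
  36 = 9 · 4 + 0
gcd(156, 116) = 4.
Track Bezout coefficients alongside the remainders: start with r₀ = 156 = a·1 + b·0 (s = 1, t = 0) and r₁ = 116 = a·0 + b·1 (s = 0, t = 1); each new remainder r_{k+1} = r_{k-1} − q_k·r_k inherits s_{k+1} = s_{k-1} − q_k·s_k, t_{k+1} = t_{k-1} − q_k·t_k, so r_k = a·s_k + b·t_k at every step:
  q = 1: r = 40, s = 1 − 1·0 = 1, t = 0 − 1·1 = -1  (check: 156·1 + 116·(-1) = 40)
  q = 2: r = 36, s = 0 − 2·1 = -2, t = 1 − 2·(-1) = 3  (check: 156·(-2) + 116·3 = 36)
  q = 1: r = 4, s = 1 − 1·(-2) = 3, t = -1 − 1·3 = -4  (check: 156·3 + 116·(-4) = 4)
The row with r = 4 (the gcd) gives the Bezout coefficients s = 3, t = -4.
Result: 156 · (3) + 116 · (-4) = 4.

gcd(156, 116) = 4; s = 3, t = -4 (check: 156·3 + 116·(-4) = 4).


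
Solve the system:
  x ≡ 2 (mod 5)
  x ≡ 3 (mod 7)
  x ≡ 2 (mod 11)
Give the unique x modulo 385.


Moduli 5, 7, 11 are pairwise coprime; by CRT there is a unique solution modulo M = 5 · 7 · 11 = 385.
Solve pairwise, accumulating the modulus:
  Start with x ≡ 2 (mod 5).
  Combine with x ≡ 3 (mod 7): since gcd(5, 7) = 1, we get a unique residue mod 35.
    Write x = 2 + 5·t and substitute into x ≡ 3 (mod 7): 5·t ≡ 3 − 2 = 1 (mod 7).
    The inverse of 5 mod 7 is 3 (since 5·3 = 15 = 2·7 + 1), so t ≡ 3·1 = 3 ≡ 3 (mod 7).
    Then x = 2 + 5·3 = 17, valid modulo lcm(5, 7) = 35: x ≡ 17 (mod 35).
  Combine with x ≡ 2 (mod 11): since gcd(35, 11) = 1, we get a unique residue mod 385.
    Write x = 17 + 35·t and substitute into x ≡ 2 (mod 11): 35·t ≡ 2 − 17 = -15 (mod 11).
    Reduce coefficients mod 11: 2·t ≡ 7 (mod 11).
    The inverse of 2 mod 11 is 6 (since 2·6 = 12 = 1·11 + 1), so t ≡ 6·7 = 42 ≡ 9 (mod 11).
    Then x = 17 + 35·9 = 332, valid modulo lcm(35, 11) = 385: x ≡ 332 (mod 385).
Verify: 332 mod 5 = 2 ✓, 332 mod 7 = 3 ✓, 332 mod 11 = 2 ✓.

x ≡ 332 (mod 385).
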